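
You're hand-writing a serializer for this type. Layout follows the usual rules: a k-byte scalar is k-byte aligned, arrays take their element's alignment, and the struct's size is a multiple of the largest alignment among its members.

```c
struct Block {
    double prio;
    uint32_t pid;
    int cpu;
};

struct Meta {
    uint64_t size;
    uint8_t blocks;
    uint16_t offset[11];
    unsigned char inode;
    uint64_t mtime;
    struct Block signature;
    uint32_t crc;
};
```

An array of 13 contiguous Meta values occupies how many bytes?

936

Block: prio at 0 (size 8, align 8) → ends 8; pid at 8 (size 4, align 4) → ends 12; cpu at 12 (size 4, align 4) → ends 16; total 16 bytes, alignment 8
size at 0 (size 8, align 8) → ends 8
blocks at 8 (size 1, align 1) → ends 9
pad 1 to align 2 for offset
offset at 10 (size 22, align 2) → ends 32
inode at 32 (size 1, align 1) → ends 33
pad 7 to align 8 for mtime
mtime at 40 (size 8, align 8) → ends 48
signature at 48 (size 16, align 8) → ends 64
crc at 64 (size 4, align 4) → ends 68
tail pad 4 to reach multiple of 8
total 72 bytes, alignment 8
array of 13: 13 × 72 = 936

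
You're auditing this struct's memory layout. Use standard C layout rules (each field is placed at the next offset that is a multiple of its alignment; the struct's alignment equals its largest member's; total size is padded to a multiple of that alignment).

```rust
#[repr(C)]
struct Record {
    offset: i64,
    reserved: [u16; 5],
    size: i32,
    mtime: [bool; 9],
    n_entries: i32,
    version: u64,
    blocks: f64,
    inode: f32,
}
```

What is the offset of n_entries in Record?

36

offset at 0 (size 8, align 8) → ends 8
reserved at 8 (size 10, align 2) → ends 18
pad 2 to align 4 for size
size at 20 (size 4, align 4) → ends 24
mtime at 24 (size 9, align 1) → ends 33
pad 3 to align 4 for n_entries
n_entries at 36 (size 4, align 4) → ends 40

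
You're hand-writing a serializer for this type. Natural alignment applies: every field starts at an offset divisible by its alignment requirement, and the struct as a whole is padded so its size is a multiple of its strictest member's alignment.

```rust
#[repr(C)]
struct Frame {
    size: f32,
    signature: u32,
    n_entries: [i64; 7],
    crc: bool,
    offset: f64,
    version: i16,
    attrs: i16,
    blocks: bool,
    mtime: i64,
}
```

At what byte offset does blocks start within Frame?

84

0..4  size  (4B, 4-aligned)
4..8  signature  (4B, 4-aligned)
8..64  n_entries  (56B, 8-aligned)
64..65  crc  (1B, 1-aligned)
65..72  -- padding (7B)
72..80  offset  (8B, 8-aligned)
80..82  version  (2B, 2-aligned)
82..84  attrs  (2B, 2-aligned)
84..85  blocks  (1B, 1-aligned)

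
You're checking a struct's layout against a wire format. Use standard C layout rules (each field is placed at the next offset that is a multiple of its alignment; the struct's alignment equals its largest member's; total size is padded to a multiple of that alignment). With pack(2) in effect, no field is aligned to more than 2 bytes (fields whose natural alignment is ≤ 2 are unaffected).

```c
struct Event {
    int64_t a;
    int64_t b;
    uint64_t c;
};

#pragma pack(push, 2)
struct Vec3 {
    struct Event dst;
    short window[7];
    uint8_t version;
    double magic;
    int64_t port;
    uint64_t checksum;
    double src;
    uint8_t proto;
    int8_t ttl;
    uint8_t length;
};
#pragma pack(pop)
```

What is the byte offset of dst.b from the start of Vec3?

Event: a at 0 (size 8, align 8) → ends 8; b at 8 (size 8, align 8) → ends 16; c at 16 (size 8, align 8) → ends 24; total 24 bytes, alignment 8
dst at 0 (size 24, align 2) → ends 24
within Event: b at 8
0 + 8 = 8

8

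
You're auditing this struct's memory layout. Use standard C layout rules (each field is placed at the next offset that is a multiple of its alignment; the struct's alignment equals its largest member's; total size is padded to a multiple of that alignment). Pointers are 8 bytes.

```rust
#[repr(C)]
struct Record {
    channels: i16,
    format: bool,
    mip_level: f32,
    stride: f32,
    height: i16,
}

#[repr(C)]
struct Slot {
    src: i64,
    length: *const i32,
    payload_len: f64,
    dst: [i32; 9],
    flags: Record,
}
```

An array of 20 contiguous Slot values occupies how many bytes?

1600

Record: channels at 0 (size 2, align 2) → ends 2; format at 2 (size 1, align 1) → ends 3; pad 1 to align 4 for mip_level; mip_level at 4 (size 4, align 4) → ends 8; stride at 8 (size 4, align 4) → ends 12; height at 12 (size 2, align 2) → ends 14; tail pad 2 to reach multiple of 4; total 16 bytes, alignment 4
src at 0 (size 8, align 8) → ends 8
length at 8 (size 8, align 8) → ends 16
payload_len at 16 (size 8, align 8) → ends 24
dst at 24 (size 36, align 4) → ends 60
flags at 60 (size 16, align 4) → ends 76
tail pad 4 to reach multiple of 8
total 80 bytes, alignment 8
array of 20: 20 × 80 = 1600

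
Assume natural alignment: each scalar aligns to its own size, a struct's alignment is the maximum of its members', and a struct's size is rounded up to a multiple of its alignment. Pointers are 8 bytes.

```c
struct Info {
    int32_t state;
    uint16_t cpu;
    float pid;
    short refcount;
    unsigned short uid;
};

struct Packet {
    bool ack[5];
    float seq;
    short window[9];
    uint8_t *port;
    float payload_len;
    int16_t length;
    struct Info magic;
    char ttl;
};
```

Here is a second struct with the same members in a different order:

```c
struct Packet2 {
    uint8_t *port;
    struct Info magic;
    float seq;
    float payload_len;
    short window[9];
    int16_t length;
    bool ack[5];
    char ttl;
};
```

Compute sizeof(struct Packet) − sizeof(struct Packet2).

Info: state at 0 (size 4, align 4) → ends 4; cpu at 4 (size 2, align 2) → ends 6; pad 2 to align 4 for pid; pid at 8 (size 4, align 4) → ends 12; refcount at 12 (size 2, align 2) → ends 14; uid at 14 (size 2, align 2) → ends 16; total 16 bytes, alignment 4
ack at 0 (size 5, align 1) → ends 5
pad 3 to align 4 for seq
seq at 8 (size 4, align 4) → ends 12
window at 12 (size 18, align 2) → ends 30
pad 2 to align 8 for port
port at 32 (size 8, align 8) → ends 40
payload_len at 40 (size 4, align 4) → ends 44
length at 44 (size 2, align 2) → ends 46
pad 2 to align 4 for magic
magic at 48 (size 16, align 4) → ends 64
ttl at 64 (size 1, align 1) → ends 65
tail pad 7 to reach multiple of 8
total 72 bytes, alignment 8
— Packet2 —
port at 0 (size 8, align 8) → ends 8
magic at 8 (size 16, align 4) → ends 24
seq at 24 (size 4, align 4) → ends 28
payload_len at 28 (size 4, align 4) → ends 32
window at 32 (size 18, align 2) → ends 50
length at 50 (size 2, align 2) → ends 52
ack at 52 (size 5, align 1) → ends 57
ttl at 57 (size 1, align 1) → ends 58
tail pad 6 to reach multiple of 8
total 64 bytes, alignment 8
72 − 64 = 8

8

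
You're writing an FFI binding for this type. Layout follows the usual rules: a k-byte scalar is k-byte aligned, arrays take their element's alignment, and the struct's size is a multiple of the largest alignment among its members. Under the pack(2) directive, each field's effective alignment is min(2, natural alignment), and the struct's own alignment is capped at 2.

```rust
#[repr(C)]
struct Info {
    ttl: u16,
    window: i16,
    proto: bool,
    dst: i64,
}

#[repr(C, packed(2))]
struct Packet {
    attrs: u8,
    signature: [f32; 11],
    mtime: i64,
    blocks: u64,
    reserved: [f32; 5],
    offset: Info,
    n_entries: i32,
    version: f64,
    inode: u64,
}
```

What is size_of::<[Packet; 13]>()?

1534

Info: ttl at 0 (size 2, align 2) → ends 2; window at 2 (size 2, align 2) → ends 4; proto at 4 (size 1, align 1) → ends 5; pad 3 to align 8 for dst; dst at 8 (size 8, align 8) → ends 16; total 16 bytes, alignment 8
attrs at 0 (size 1, align 1) → ends 1
pad 1 to align 2 for signature
signature at 2 (size 44, align 2) → ends 46
mtime at 46 (size 8, align 2) → ends 54
blocks at 54 (size 8, align 2) → ends 62
reserved at 62 (size 20, align 2) → ends 82
offset at 82 (size 16, align 2) → ends 98
n_entries at 98 (size 4, align 2) → ends 102
version at 102 (size 8, align 2) → ends 110
inode at 110 (size 8, align 2) → ends 118
total 118 bytes, alignment 2
array of 13: 13 × 118 = 1534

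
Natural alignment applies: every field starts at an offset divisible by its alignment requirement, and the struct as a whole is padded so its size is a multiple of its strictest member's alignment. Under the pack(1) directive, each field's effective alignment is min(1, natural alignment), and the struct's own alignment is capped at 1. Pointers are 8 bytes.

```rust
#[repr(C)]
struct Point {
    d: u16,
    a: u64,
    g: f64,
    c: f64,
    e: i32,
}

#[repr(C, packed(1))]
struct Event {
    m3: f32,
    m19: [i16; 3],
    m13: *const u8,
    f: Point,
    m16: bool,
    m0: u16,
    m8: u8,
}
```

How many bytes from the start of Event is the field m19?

Point: 0..2  d  (2B, 2-aligned); 2..8  -- padding (6B); 8..16  a  (8B, 8-aligned); 16..24  g  (8B, 8-aligned); 24..32  c  (8B, 8-aligned); 32..36  e  (4B, 4-aligned); 36..40  -- tail padding (4B); sizeof = 40, alignof = 8
0..4  m3  (4B, 1-aligned)
4..10  m19  (6B, 1-aligned)

4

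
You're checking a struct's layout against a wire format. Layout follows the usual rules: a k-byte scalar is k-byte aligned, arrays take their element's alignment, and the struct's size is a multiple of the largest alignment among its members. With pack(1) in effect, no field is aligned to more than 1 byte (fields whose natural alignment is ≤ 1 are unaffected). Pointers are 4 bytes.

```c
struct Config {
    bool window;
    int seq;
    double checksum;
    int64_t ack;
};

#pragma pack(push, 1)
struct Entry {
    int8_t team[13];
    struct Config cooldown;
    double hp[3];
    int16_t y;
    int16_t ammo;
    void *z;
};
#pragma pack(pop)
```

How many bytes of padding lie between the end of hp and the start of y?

Config: window at 0 (size 1, align 1) → ends 1; pad 3 to align 4 for seq; seq at 4 (size 4, align 4) → ends 8; checksum at 8 (size 8, align 8) → ends 16; ack at 16 (size 8, align 8) → ends 24; total 24 bytes, alignment 8
team at 0 (size 13, align 1) → ends 13
cooldown at 13 (size 24, align 1) → ends 37
hp at 37 (size 24, align 1) → ends 61
y at 61 (size 2, align 1) → ends 63

0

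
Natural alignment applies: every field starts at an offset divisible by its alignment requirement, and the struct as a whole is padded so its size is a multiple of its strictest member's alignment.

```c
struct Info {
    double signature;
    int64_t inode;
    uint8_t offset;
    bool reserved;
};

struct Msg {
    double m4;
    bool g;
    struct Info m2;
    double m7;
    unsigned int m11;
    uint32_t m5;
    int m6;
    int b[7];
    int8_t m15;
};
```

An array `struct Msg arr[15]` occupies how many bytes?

1440

Info: @0: signature [8B, align 8] → 8; @8: inode [8B, align 8] → 16; @16: offset [1B, align 1] → 17; @17: reserved [1B, align 1] → 18; +6 tail pad (align 8); size 24, align 8
@0: m4 [8B, align 8] → 8
@8: g [1B, align 1] → 9
+7 pad (align 8)
@16: m2 [24B, align 8] → 40
@40: m7 [8B, align 8] → 48
@48: m11 [4B, align 4] → 52
@52: m5 [4B, align 4] → 56
@56: m6 [4B, align 4] → 60
@60: b [28B, align 4] → 88
@88: m15 [1B, align 1] → 89
+7 tail pad (align 8)
size 96, align 8
array of 15: 15 × 96 = 1440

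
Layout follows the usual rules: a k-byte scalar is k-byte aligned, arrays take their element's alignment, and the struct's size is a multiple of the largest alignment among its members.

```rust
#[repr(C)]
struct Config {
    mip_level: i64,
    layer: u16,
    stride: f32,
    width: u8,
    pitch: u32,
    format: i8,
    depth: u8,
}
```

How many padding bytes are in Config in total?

@0: mip_level [8B, align 8] → 8
@8: layer [2B, align 2] → 10
+2 pad (align 4)
@12: stride [4B, align 4] → 16
@16: width [1B, align 1] → 17
+3 pad (align 4)
@20: pitch [4B, align 4] → 24
@24: format [1B, align 1] → 25
@25: depth [1B, align 1] → 26
+6 tail pad (align 8)
size 32, align 8
data bytes 21, size 32 → padding 11

11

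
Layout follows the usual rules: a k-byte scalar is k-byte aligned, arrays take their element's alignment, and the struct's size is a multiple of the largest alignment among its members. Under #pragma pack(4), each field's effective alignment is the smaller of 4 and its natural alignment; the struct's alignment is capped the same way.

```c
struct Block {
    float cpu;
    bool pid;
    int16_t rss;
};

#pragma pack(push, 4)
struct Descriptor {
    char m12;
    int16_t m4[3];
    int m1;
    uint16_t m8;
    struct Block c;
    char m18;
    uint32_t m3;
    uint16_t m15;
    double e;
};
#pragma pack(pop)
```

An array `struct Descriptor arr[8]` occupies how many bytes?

Block: cpu at 0 (size 4, align 4) → ends 4; pid at 4 (size 1, align 1) → ends 5; pad 1 to align 2 for rss; rss at 6 (size 2, align 2) → ends 8; total 8 bytes, alignment 4
m12 at 0 (size 1, align 1) → ends 1
pad 1 to align 2 for m4
m4 at 2 (size 6, align 2) → ends 8
m1 at 8 (size 4, align 4) → ends 12
m8 at 12 (size 2, align 2) → ends 14
pad 2 to align 4 for c
c at 16 (size 8, align 4) → ends 24
m18 at 24 (size 1, align 1) → ends 25
pad 3 to align 4 for m3
m3 at 28 (size 4, align 4) → ends 32
m15 at 32 (size 2, align 2) → ends 34
pad 2 to align 4 for e
e at 36 (size 8, align 4) → ends 44
total 44 bytes, alignment 4
array of 8: 8 × 44 = 352

352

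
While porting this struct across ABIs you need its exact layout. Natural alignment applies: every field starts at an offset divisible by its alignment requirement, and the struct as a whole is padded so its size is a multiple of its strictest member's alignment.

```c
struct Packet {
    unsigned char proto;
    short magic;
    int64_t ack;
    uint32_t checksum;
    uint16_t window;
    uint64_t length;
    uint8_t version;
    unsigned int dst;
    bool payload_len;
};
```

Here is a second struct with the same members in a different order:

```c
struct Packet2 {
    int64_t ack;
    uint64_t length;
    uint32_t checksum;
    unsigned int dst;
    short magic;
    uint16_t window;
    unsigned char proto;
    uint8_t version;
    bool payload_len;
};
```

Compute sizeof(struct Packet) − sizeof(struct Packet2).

0..1  proto  (1B, 1-aligned)
1..2  -- padding (1B)
2..4  magic  (2B, 2-aligned)
4..8  -- padding (4B)
8..16  ack  (8B, 8-aligned)
16..20  checksum  (4B, 4-aligned)
20..22  window  (2B, 2-aligned)
22..24  -- padding (2B)
24..32  length  (8B, 8-aligned)
32..33  version  (1B, 1-aligned)
33..36  -- padding (3B)
36..40  dst  (4B, 4-aligned)
40..41  payload_len  (1B, 1-aligned)
41..48  -- tail padding (7B)
sizeof = 48, alignof = 8
— Packet2 —
0..8  ack  (8B, 8-aligned)
8..16  length  (8B, 8-aligned)
16..20  checksum  (4B, 4-aligned)
20..24  dst  (4B, 4-aligned)
24..26  magic  (2B, 2-aligned)
26..28  window  (2B, 2-aligned)
28..29  proto  (1B, 1-aligned)
29..30  version  (1B, 1-aligned)
30..31  payload_len  (1B, 1-aligned)
31..32  -- tail padding (1B)
sizeof = 32, alignof = 8
48 − 32 = 16

16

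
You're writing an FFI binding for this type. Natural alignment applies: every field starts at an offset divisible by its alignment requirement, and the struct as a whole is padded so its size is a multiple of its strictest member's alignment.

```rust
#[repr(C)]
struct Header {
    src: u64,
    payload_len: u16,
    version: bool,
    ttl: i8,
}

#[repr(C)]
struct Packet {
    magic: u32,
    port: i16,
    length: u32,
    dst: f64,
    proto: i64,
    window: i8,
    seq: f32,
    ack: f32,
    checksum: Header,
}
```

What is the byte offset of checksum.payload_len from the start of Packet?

56

Header: src at 0 (size 8, align 8) → ends 8; payload_len at 8 (size 2, align 2) → ends 10; version at 10 (size 1, align 1) → ends 11; ttl at 11 (size 1, align 1) → ends 12; tail pad 4 to reach multiple of 8; total 16 bytes, alignment 8
magic at 0 (size 4, align 4) → ends 4
port at 4 (size 2, align 2) → ends 6
pad 2 to align 4 for length
length at 8 (size 4, align 4) → ends 12
pad 4 to align 8 for dst
dst at 16 (size 8, align 8) → ends 24
proto at 24 (size 8, align 8) → ends 32
window at 32 (size 1, align 1) → ends 33
pad 3 to align 4 for seq
seq at 36 (size 4, align 4) → ends 40
ack at 40 (size 4, align 4) → ends 44
pad 4 to align 8 for checksum
checksum at 48 (size 16, align 8) → ends 64
within Header: payload_len at 8
48 + 8 = 56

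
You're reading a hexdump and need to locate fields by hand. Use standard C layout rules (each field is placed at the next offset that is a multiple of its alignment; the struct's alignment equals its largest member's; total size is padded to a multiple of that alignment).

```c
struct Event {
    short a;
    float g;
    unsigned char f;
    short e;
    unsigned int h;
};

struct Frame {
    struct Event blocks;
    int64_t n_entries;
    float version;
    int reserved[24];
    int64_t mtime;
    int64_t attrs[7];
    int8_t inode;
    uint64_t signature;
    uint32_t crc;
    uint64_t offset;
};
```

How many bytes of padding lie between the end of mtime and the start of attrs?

Event: 0..2  a  (2B, 2-aligned); 2..4  -- padding (2B); 4..8  g  (4B, 4-aligned); 8..9  f  (1B, 1-aligned); 9..10  -- padding (1B); 10..12  e  (2B, 2-aligned); 12..16  h  (4B, 4-aligned); sizeof = 16, alignof = 4
0..16  blocks  (16B, 4-aligned)
16..24  n_entries  (8B, 8-aligned)
24..28  version  (4B, 4-aligned)
28..124  reserved  (96B, 4-aligned)
124..128  -- padding (4B)
128..136  mtime  (8B, 8-aligned)
136..192  attrs  (56B, 8-aligned)

0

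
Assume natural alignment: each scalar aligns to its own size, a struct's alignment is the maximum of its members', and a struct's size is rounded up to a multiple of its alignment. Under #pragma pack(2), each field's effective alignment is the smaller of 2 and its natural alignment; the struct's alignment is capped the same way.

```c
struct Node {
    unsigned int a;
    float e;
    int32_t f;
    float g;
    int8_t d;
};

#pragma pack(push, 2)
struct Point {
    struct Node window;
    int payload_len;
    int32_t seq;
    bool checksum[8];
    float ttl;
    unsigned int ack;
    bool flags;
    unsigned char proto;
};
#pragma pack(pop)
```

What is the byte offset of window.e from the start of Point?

4

Node: 0..4  a  (4B, 4-aligned); 4..8  e  (4B, 4-aligned); 8..12  f  (4B, 4-aligned); 12..16  g  (4B, 4-aligned); 16..17  d  (1B, 1-aligned); 17..20  -- tail padding (3B); sizeof = 20, alignof = 4
0..20  window  (20B, 2-aligned)
within Node: e at 4
0 + 4 = 4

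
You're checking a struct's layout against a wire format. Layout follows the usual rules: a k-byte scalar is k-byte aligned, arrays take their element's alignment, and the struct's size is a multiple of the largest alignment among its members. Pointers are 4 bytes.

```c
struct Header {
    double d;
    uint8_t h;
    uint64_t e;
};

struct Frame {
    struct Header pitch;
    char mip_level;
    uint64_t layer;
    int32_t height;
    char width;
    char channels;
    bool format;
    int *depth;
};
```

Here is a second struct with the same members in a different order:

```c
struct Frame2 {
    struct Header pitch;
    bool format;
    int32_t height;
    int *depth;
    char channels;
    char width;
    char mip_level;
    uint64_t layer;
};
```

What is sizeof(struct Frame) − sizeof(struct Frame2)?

Header: d at 0 (size 8, align 8) → ends 8; h at 8 (size 1, align 1) → ends 9; pad 7 to align 8 for e; e at 16 (size 8, align 8) → ends 24; total 24 bytes, alignment 8
pitch at 0 (size 24, align 8) → ends 24
mip_level at 24 (size 1, align 1) → ends 25
pad 7 to align 8 for layer
layer at 32 (size 8, align 8) → ends 40
height at 40 (size 4, align 4) → ends 44
width at 44 (size 1, align 1) → ends 45
channels at 45 (size 1, align 1) → ends 46
format at 46 (size 1, align 1) → ends 47
pad 1 to align 4 for depth
depth at 48 (size 4, align 4) → ends 52
tail pad 4 to reach multiple of 8
total 56 bytes, alignment 8
— Frame2 —
pitch at 0 (size 24, align 8) → ends 24
format at 24 (size 1, align 1) → ends 25
pad 3 to align 4 for height
height at 28 (size 4, align 4) → ends 32
depth at 32 (size 4, align 4) → ends 36
channels at 36 (size 1, align 1) → ends 37
width at 37 (size 1, align 1) → ends 38
mip_level at 38 (size 1, align 1) → ends 39
pad 1 to align 8 for layer
layer at 40 (size 8, align 8) → ends 48
total 48 bytes, alignment 8
56 − 48 = 8

8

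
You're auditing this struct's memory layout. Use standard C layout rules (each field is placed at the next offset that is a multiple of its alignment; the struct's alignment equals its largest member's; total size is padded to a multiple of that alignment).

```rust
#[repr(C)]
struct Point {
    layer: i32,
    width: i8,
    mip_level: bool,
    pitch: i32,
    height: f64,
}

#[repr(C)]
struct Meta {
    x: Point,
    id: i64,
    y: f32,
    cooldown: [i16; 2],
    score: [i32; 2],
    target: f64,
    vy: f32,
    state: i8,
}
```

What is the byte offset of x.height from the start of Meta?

Point: layer at 0 (size 4, align 4) → ends 4; width at 4 (size 1, align 1) → ends 5; mip_level at 5 (size 1, align 1) → ends 6; pad 2 to align 4 for pitch; pitch at 8 (size 4, align 4) → ends 12; pad 4 to align 8 for height; height at 16 (size 8, align 8) → ends 24; total 24 bytes, alignment 8
x at 0 (size 24, align 8) → ends 24
within Point: height at 16
0 + 16 = 16

16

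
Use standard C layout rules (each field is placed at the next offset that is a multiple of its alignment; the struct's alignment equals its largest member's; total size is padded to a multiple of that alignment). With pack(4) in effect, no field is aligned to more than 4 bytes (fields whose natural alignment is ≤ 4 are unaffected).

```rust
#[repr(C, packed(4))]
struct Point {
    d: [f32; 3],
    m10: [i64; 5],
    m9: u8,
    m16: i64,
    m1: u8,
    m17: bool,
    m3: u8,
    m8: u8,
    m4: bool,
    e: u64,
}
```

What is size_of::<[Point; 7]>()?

560

@0: d [12B, align 4] → 12
@12: m10 [40B, align 4] → 52
@52: m9 [1B, align 1] → 53
+3 pad (align 4)
@56: m16 [8B, align 4] → 64
@64: m1 [1B, align 1] → 65
@65: m17 [1B, align 1] → 66
@66: m3 [1B, align 1] → 67
@67: m8 [1B, align 1] → 68
@68: m4 [1B, align 1] → 69
+3 pad (align 4)
@72: e [8B, align 4] → 80
size 80, align 4
array of 7: 7 × 80 = 560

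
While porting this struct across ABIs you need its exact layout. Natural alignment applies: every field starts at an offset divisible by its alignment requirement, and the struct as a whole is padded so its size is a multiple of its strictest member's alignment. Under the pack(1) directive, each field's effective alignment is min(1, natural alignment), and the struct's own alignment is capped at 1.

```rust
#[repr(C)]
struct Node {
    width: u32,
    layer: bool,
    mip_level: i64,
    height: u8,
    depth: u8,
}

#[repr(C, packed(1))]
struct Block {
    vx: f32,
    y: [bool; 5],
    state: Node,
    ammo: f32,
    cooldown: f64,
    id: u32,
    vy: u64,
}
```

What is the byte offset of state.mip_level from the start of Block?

Node: 0..4  width  (4B, 4-aligned); 4..5  layer  (1B, 1-aligned); 5..8  -- padding (3B); 8..16  mip_level  (8B, 8-aligned); 16..17  height  (1B, 1-aligned); 17..18  depth  (1B, 1-aligned); 18..24  -- tail padding (6B); sizeof = 24, alignof = 8
0..4  vx  (4B, 1-aligned)
4..9  y  (5B, 1-aligned)
9..33  state  (24B, 1-aligned)
within Node: mip_level at 8
9 + 8 = 17

17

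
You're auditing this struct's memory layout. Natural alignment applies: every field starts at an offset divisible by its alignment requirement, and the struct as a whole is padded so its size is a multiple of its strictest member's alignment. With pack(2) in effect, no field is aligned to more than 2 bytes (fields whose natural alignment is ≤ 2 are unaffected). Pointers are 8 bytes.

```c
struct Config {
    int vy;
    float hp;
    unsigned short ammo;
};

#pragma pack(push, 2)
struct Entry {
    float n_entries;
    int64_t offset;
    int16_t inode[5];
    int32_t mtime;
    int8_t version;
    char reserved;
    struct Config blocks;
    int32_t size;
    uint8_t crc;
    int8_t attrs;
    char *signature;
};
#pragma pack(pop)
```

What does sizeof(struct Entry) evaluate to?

Config: vy at 0 (size 4, align 4) → ends 4; hp at 4 (size 4, align 4) → ends 8; ammo at 8 (size 2, align 2) → ends 10; tail pad 2 to reach multiple of 4; total 12 bytes, alignment 4
n_entries at 0 (size 4, align 2) → ends 4
offset at 4 (size 8, align 2) → ends 12
inode at 12 (size 10, align 2) → ends 22
mtime at 22 (size 4, align 2) → ends 26
version at 26 (size 1, align 1) → ends 27
reserved at 27 (size 1, align 1) → ends 28
blocks at 28 (size 12, align 2) → ends 40
size at 40 (size 4, align 2) → ends 44
crc at 44 (size 1, align 1) → ends 45
attrs at 45 (size 1, align 1) → ends 46
signature at 46 (size 8, align 2) → ends 54
total 54 bytes, alignment 2

54 bytes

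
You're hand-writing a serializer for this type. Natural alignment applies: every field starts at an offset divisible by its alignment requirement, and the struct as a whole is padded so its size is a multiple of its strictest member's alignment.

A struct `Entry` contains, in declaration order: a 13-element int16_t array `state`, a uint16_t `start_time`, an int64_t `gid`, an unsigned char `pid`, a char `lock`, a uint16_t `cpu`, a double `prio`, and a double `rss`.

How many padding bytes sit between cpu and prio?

@0: state [26B, align 2] → 26
@26: start_time [2B, align 2] → 28
+4 pad (align 8)
@32: gid [8B, align 8] → 40
@40: pid [1B, align 1] → 41
@41: lock [1B, align 1] → 42
@42: cpu [2B, align 2] → 44
+4 pad (align 8)
@48: prio [8B, align 8] → 56

4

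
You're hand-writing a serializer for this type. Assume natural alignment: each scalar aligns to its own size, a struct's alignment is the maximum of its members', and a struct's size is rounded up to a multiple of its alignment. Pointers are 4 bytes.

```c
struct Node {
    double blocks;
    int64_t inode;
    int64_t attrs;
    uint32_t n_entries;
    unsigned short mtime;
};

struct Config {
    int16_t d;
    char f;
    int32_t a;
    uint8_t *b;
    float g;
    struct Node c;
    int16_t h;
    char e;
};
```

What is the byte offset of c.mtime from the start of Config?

Node: 0..8  blocks  (8B, 8-aligned); 8..16  inode  (8B, 8-aligned); 16..24  attrs  (8B, 8-aligned); 24..28  n_entries  (4B, 4-aligned); 28..30  mtime  (2B, 2-aligned); 30..32  -- tail padding (2B); sizeof = 32, alignof = 8
0..2  d  (2B, 2-aligned)
2..3  f  (1B, 1-aligned)
3..4  -- padding (1B)
4..8  a  (4B, 4-aligned)
8..12  b  (4B, 4-aligned)
12..16  g  (4B, 4-aligned)
16..48  c  (32B, 8-aligned)
within Node: mtime at 28
16 + 28 = 44

44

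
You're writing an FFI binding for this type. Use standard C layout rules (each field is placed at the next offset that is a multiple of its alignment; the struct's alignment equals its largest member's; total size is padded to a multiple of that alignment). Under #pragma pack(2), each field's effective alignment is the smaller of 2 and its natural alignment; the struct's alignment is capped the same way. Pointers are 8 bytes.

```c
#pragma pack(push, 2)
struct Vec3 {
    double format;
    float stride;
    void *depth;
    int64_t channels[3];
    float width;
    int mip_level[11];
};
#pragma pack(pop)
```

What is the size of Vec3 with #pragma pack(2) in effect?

@0: format [8B, align 2] → 8
@8: stride [4B, align 2] → 12
@12: depth [8B, align 2] → 20
@20: channels [24B, align 2] → 44
@44: width [4B, align 2] → 48
@48: mip_level [44B, align 2] → 92
size 92, align 2

92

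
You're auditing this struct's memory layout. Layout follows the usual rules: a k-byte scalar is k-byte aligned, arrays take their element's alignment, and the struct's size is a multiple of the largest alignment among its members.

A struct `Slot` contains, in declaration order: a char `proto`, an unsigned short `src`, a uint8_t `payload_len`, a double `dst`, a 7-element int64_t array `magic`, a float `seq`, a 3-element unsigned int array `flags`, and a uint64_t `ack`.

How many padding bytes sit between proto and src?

proto at 0 (size 1, align 1) → ends 1
pad 1 to align 2 for src
src at 2 (size 2, align 2) → ends 4

1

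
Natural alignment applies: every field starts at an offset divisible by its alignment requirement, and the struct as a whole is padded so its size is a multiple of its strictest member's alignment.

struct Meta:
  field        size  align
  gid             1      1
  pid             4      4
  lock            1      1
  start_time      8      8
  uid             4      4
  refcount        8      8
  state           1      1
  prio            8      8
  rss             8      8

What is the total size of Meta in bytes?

64

0..1  gid  (1B, 1-aligned)
1..4  -- padding (3B)
4..8  pid  (4B, 4-aligned)
8..9  lock  (1B, 1-aligned)
9..16  -- padding (7B)
16..24  start_time  (8B, 8-aligned)
24..28  uid  (4B, 4-aligned)
28..32  -- padding (4B)
32..40  refcount  (8B, 8-aligned)
40..41  state  (1B, 1-aligned)
41..48  -- padding (7B)
48..56  prio  (8B, 8-aligned)
56..64  rss  (8B, 8-aligned)
sizeof = 64, alignof = 8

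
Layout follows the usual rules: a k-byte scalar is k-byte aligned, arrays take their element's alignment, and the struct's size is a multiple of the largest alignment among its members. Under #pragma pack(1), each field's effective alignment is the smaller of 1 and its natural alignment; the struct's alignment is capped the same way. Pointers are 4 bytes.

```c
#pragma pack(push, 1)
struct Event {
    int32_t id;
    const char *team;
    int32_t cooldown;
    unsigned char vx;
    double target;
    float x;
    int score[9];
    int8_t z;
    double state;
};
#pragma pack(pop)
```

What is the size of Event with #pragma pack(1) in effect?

70

@0: id [4B, align 1] → 4
@4: team [4B, align 1] → 8
@8: cooldown [4B, align 1] → 12
@12: vx [1B, align 1] → 13
@13: target [8B, align 1] → 21
@21: x [4B, align 1] → 25
@25: score [36B, align 1] → 61
@61: z [1B, align 1] → 62
@62: state [8B, align 1] → 70
size 70, align 1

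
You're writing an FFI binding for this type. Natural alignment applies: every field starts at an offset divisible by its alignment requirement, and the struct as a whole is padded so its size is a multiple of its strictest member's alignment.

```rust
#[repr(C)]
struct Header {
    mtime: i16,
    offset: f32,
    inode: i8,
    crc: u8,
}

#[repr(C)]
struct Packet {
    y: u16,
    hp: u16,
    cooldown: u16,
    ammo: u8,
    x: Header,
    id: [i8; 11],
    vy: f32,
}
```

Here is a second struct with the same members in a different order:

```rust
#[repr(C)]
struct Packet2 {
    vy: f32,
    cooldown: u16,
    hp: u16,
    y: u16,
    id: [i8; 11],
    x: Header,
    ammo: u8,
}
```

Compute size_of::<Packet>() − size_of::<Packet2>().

-4

Header: mtime at 0 (size 2, align 2) → ends 2; pad 2 to align 4 for offset; offset at 4 (size 4, align 4) → ends 8; inode at 8 (size 1, align 1) → ends 9; crc at 9 (size 1, align 1) → ends 10; tail pad 2 to reach multiple of 4; total 12 bytes, alignment 4
y at 0 (size 2, align 2) → ends 2
hp at 2 (size 2, align 2) → ends 4
cooldown at 4 (size 2, align 2) → ends 6
ammo at 6 (size 1, align 1) → ends 7
pad 1 to align 4 for x
x at 8 (size 12, align 4) → ends 20
id at 20 (size 11, align 1) → ends 31
pad 1 to align 4 for vy
vy at 32 (size 4, align 4) → ends 36
total 36 bytes, alignment 4
— Packet2 —
vy at 0 (size 4, align 4) → ends 4
cooldown at 4 (size 2, align 2) → ends 6
hp at 6 (size 2, align 2) → ends 8
y at 8 (size 2, align 2) → ends 10
id at 10 (size 11, align 1) → ends 21
pad 3 to align 4 for x
x at 24 (size 12, align 4) → ends 36
ammo at 36 (size 1, align 1) → ends 37
tail pad 3 to reach multiple of 4
total 40 bytes, alignment 4
36 − 40 = -4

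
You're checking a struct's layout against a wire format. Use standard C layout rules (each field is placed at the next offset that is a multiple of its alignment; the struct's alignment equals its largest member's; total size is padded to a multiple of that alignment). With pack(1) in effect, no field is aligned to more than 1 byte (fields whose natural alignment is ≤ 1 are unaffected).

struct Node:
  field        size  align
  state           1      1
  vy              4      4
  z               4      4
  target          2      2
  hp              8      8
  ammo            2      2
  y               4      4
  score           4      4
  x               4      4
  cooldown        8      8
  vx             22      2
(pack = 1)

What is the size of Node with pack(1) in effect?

state at 0 (size 1, align 1) → ends 1
vy at 1 (size 4, align 1) → ends 5
z at 5 (size 4, align 1) → ends 9
target at 9 (size 2, align 1) → ends 11
hp at 11 (size 8, align 1) → ends 19
ammo at 19 (size 2, align 1) → ends 21
y at 21 (size 4, align 1) → ends 25
score at 25 (size 4, align 1) → ends 29
x at 29 (size 4, align 1) → ends 33
cooldown at 33 (size 8, align 1) → ends 41
vx at 41 (size 22, align 1) → ends 63
total 63 bytes, alignment 1

63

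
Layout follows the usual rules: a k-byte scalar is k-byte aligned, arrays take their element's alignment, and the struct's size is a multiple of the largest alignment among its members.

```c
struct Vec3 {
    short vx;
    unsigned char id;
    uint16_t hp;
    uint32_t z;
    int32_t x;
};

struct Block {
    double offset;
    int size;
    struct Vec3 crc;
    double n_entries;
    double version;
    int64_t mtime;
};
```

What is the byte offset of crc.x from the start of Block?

Vec3: @0: vx [2B, align 2] → 2; @2: id [1B, align 1] → 3; +1 pad (align 2); @4: hp [2B, align 2] → 6; +2 pad (align 4); @8: z [4B, align 4] → 12; @12: x [4B, align 4] → 16; size 16, align 4
@0: offset [8B, align 8] → 8
@8: size [4B, align 4] → 12
@12: crc [16B, align 4] → 28
within Vec3: x at 12
12 + 12 = 24

24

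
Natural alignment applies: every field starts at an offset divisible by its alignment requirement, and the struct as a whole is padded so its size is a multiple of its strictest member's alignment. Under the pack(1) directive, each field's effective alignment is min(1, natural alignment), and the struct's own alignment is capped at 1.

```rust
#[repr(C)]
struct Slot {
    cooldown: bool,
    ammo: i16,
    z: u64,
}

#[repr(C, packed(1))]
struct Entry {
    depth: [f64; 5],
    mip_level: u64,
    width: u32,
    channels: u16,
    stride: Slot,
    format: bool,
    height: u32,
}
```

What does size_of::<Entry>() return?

75 bytes

Slot: @0: cooldown [1B, align 1] → 1; +1 pad (align 2); @2: ammo [2B, align 2] → 4; +4 pad (align 8); @8: z [8B, align 8] → 16; size 16, align 8
@0: depth [40B, align 1] → 40
@40: mip_level [8B, align 1] → 48
@48: width [4B, align 1] → 52
@52: channels [2B, align 1] → 54
@54: stride [16B, align 1] → 70
@70: format [1B, align 1] → 71
@71: height [4B, align 1] → 75
size 75, align 1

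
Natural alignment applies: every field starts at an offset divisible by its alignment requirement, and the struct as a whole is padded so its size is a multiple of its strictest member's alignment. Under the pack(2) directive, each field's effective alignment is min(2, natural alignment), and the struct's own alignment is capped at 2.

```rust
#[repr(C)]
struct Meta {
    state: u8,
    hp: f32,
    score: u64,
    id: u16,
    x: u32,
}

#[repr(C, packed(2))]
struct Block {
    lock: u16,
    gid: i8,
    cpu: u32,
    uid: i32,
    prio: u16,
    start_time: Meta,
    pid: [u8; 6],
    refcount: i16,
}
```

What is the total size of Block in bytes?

Meta: @0: state [1B, align 1] → 1; +3 pad (align 4); @4: hp [4B, align 4] → 8; @8: score [8B, align 8] → 16; @16: id [2B, align 2] → 18; +2 pad (align 4); @20: x [4B, align 4] → 24; size 24, align 8
@0: lock [2B, align 2] → 2
@2: gid [1B, align 1] → 3
+1 pad (align 2)
@4: cpu [4B, align 2] → 8
@8: uid [4B, align 2] → 12
@12: prio [2B, align 2] → 14
@14: start_time [24B, align 2] → 38
@38: pid [6B, align 1] → 44
@44: refcount [2B, align 2] → 46
size 46, align 2

46 bytes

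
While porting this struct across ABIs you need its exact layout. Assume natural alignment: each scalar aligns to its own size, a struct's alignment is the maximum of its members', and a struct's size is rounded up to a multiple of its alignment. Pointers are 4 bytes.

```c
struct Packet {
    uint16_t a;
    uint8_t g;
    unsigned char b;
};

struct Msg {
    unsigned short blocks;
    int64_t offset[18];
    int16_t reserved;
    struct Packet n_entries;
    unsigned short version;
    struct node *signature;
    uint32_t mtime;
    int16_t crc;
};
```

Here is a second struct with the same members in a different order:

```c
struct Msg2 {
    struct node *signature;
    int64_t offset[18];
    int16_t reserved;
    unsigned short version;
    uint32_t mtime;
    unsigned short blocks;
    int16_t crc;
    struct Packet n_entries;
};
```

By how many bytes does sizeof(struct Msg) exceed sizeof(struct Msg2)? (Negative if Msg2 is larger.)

Packet: 0..2  a  (2B, 2-aligned); 2..3  g  (1B, 1-aligned); 3..4  b  (1B, 1-aligned); sizeof = 4, alignof = 2
0..2  blocks  (2B, 2-aligned)
2..8  -- padding (6B)
8..152  offset  (144B, 8-aligned)
152..154  reserved  (2B, 2-aligned)
154..158  n_entries  (4B, 2-aligned)
158..160  version  (2B, 2-aligned)
160..164  signature  (4B, 4-aligned)
164..168  mtime  (4B, 4-aligned)
168..170  crc  (2B, 2-aligned)
170..176  -- tail padding (6B)
sizeof = 176, alignof = 8
— Msg2 —
0..4  signature  (4B, 4-aligned)
4..8  -- padding (4B)
8..152  offset  (144B, 8-aligned)
152..154  reserved  (2B, 2-aligned)
154..156  version  (2B, 2-aligned)
156..160  mtime  (4B, 4-aligned)
160..162  blocks  (2B, 2-aligned)
162..164  crc  (2B, 2-aligned)
164..168  n_entries  (4B, 2-aligned)
sizeof = 168, alignof = 8
176 − 168 = 8

8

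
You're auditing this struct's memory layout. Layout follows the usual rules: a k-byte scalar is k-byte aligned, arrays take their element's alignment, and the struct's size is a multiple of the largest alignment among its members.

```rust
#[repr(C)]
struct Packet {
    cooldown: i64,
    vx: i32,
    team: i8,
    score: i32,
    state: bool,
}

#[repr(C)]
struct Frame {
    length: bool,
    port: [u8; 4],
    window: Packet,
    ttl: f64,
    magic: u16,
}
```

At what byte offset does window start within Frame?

8

Packet: cooldown at 0 (size 8, align 8) → ends 8; vx at 8 (size 4, align 4) → ends 12; team at 12 (size 1, align 1) → ends 13; pad 3 to align 4 for score; score at 16 (size 4, align 4) → ends 20; state at 20 (size 1, align 1) → ends 21; tail pad 3 to reach multiple of 8; total 24 bytes, alignment 8
length at 0 (size 1, align 1) → ends 1
port at 1 (size 4, align 1) → ends 5
pad 3 to align 8 for window
window at 8 (size 24, align 8) → ends 32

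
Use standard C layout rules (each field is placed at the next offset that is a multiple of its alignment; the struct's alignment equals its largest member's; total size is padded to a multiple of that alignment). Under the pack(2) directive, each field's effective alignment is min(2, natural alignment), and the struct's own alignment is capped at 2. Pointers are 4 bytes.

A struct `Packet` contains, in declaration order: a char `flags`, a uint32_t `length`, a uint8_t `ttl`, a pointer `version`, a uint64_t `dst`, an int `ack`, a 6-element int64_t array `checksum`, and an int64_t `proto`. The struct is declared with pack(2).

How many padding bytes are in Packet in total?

2

@0: flags [1B, align 1] → 1
+1 pad (align 2)
@2: length [4B, align 2] → 6
@6: ttl [1B, align 1] → 7
+1 pad (align 2)
@8: version [4B, align 2] → 12
@12: dst [8B, align 2] → 20
@20: ack [4B, align 2] → 24
@24: checksum [48B, align 2] → 72
@72: proto [8B, align 2] → 80
size 80, align 2
data bytes 78, size 80 → padding 2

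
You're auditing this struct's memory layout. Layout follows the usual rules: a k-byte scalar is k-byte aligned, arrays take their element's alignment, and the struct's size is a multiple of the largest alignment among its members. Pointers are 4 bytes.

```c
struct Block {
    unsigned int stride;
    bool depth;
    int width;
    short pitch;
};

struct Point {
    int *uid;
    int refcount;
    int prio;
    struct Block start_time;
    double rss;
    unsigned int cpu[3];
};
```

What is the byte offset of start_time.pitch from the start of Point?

Block: stride at 0 (size 4, align 4) → ends 4; depth at 4 (size 1, align 1) → ends 5; pad 3 to align 4 for width; width at 8 (size 4, align 4) → ends 12; pitch at 12 (size 2, align 2) → ends 14; tail pad 2 to reach multiple of 4; total 16 bytes, alignment 4
uid at 0 (size 4, align 4) → ends 4
refcount at 4 (size 4, align 4) → ends 8
prio at 8 (size 4, align 4) → ends 12
start_time at 12 (size 16, align 4) → ends 28
within Block: pitch at 12
12 + 12 = 24

24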